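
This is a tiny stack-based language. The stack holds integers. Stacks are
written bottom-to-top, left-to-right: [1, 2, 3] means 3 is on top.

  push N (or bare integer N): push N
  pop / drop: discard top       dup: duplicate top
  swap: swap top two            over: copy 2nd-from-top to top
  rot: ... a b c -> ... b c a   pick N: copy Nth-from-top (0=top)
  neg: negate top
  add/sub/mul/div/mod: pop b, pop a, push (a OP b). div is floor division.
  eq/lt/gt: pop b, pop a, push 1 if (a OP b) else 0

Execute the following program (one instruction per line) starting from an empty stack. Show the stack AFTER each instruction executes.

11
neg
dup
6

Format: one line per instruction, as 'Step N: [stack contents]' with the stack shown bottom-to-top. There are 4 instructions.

Step 1: [11]
Step 2: [-11]
Step 3: [-11, -11]
Step 4: [-11, -11, 6]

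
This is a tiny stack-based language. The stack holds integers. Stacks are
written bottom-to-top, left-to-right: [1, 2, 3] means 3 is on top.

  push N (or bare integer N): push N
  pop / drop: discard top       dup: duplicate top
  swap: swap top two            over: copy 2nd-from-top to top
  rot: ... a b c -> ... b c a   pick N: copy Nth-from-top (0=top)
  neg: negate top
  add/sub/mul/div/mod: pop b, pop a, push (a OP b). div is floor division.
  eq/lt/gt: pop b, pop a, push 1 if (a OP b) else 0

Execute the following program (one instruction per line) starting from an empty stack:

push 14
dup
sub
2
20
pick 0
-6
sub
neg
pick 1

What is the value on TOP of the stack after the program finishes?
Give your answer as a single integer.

After 'push 14': [14]
After 'dup': [14, 14]
After 'sub': [0]
After 'push 2': [0, 2]
After 'push 20': [0, 2, 20]
After 'pick 0': [0, 2, 20, 20]
After 'push -6': [0, 2, 20, 20, -6]
After 'sub': [0, 2, 20, 26]
After 'neg': [0, 2, 20, -26]
After 'pick 1': [0, 2, 20, -26, 20]

Answer: 20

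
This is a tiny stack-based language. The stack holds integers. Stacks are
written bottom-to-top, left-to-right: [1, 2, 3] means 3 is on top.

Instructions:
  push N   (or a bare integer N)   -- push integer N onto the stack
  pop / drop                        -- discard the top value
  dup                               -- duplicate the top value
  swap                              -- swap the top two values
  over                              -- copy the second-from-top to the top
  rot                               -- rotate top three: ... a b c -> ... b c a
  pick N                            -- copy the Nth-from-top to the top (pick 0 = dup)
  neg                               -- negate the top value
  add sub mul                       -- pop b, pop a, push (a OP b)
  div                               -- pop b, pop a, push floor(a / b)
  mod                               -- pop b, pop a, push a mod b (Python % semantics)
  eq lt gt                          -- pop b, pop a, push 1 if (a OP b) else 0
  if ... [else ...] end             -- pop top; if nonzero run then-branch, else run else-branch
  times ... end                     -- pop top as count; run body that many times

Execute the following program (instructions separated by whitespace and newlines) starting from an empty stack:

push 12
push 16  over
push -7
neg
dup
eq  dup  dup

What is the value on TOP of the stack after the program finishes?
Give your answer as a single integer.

Answer: 1

Derivation:
After 'push 12': [12]
After 'push 16': [12, 16]
After 'over': [12, 16, 12]
After 'push -7': [12, 16, 12, -7]
After 'neg': [12, 16, 12, 7]
After 'dup': [12, 16, 12, 7, 7]
After 'eq': [12, 16, 12, 1]
After 'dup': [12, 16, 12, 1, 1]
After 'dup': [12, 16, 12, 1, 1, 1]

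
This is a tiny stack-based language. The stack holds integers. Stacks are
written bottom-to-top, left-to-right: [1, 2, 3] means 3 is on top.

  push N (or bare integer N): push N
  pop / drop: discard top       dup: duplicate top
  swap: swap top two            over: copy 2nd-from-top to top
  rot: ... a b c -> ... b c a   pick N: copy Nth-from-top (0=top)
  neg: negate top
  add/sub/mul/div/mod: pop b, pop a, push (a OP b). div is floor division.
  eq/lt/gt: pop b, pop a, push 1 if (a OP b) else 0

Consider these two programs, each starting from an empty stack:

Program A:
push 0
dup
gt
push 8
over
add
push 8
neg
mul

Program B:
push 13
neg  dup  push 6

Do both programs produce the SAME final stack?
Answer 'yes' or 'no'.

Program A trace:
  After 'push 0': [0]
  After 'dup': [0, 0]
  After 'gt': [0]
  After 'push 8': [0, 8]
  After 'over': [0, 8, 0]
  After 'add': [0, 8]
  After 'push 8': [0, 8, 8]
  After 'neg': [0, 8, -8]
  After 'mul': [0, -64]
Program A final stack: [0, -64]

Program B trace:
  After 'push 13': [13]
  After 'neg': [-13]
  After 'dup': [-13, -13]
  After 'push 6': [-13, -13, 6]
Program B final stack: [-13, -13, 6]
Same: no

Answer: no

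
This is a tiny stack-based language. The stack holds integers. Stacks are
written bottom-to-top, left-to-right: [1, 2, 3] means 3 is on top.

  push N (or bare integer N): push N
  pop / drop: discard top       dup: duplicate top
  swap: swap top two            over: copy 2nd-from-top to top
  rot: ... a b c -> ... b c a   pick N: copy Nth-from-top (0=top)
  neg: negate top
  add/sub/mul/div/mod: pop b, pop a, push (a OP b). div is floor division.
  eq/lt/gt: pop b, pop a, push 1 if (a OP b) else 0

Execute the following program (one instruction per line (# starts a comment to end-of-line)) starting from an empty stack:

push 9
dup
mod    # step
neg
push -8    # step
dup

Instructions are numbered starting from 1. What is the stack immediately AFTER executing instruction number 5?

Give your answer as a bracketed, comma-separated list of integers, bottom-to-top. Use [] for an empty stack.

Answer: [0, -8]

Derivation:
Step 1 ('push 9'): [9]
Step 2 ('dup'): [9, 9]
Step 3 ('mod'): [0]
Step 4 ('neg'): [0]
Step 5 ('push -8'): [0, -8]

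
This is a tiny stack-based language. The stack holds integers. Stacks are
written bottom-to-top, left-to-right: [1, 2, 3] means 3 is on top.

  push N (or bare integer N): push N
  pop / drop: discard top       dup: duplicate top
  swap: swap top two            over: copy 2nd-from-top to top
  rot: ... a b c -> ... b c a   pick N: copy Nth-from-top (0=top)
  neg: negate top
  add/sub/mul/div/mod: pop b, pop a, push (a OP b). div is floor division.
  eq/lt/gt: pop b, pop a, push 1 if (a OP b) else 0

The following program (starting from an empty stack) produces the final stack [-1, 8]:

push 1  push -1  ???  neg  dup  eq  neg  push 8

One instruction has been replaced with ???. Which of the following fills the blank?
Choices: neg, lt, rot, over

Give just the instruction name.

Stack before ???: [1, -1]
Stack after ???:  [0]
Checking each choice:
  neg: produces [1, -1, 8]
  lt: MATCH
  rot: stack underflow (need 3, have 2)
  over: produces [1, -1, -1, 8]


Answer: lt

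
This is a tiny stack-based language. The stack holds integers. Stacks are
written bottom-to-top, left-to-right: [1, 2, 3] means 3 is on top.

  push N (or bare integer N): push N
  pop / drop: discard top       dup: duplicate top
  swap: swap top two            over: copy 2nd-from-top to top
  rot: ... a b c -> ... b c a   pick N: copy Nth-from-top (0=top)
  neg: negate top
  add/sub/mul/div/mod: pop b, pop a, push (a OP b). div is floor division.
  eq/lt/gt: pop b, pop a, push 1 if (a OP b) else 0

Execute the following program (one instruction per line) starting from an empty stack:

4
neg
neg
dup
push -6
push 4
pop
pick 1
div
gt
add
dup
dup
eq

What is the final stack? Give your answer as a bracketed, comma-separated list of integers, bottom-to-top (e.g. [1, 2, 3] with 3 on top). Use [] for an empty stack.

After 'push 4': [4]
After 'neg': [-4]
After 'neg': [4]
After 'dup': [4, 4]
After 'push -6': [4, 4, -6]
After 'push 4': [4, 4, -6, 4]
After 'pop': [4, 4, -6]
After 'pick 1': [4, 4, -6, 4]
After 'div': [4, 4, -2]
After 'gt': [4, 1]
After 'add': [5]
After 'dup': [5, 5]
After 'dup': [5, 5, 5]
After 'eq': [5, 1]

Answer: [5, 1]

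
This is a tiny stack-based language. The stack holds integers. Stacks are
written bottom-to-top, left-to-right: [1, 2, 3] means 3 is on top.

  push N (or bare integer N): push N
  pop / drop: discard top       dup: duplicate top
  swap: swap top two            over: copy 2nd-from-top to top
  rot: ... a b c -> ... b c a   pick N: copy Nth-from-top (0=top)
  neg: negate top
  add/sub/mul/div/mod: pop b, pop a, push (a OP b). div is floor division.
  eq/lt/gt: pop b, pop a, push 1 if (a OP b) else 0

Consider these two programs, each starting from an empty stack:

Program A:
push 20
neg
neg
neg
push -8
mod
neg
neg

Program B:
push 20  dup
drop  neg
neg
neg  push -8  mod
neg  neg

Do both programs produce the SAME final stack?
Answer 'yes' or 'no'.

Program A trace:
  After 'push 20': [20]
  After 'neg': [-20]
  After 'neg': [20]
  After 'neg': [-20]
  After 'push -8': [-20, -8]
  After 'mod': [-4]
  After 'neg': [4]
  After 'neg': [-4]
Program A final stack: [-4]

Program B trace:
  After 'push 20': [20]
  After 'dup': [20, 20]
  After 'drop': [20]
  After 'neg': [-20]
  After 'neg': [20]
  After 'neg': [-20]
  After 'push -8': [-20, -8]
  After 'mod': [-4]
  After 'neg': [4]
  After 'neg': [-4]
Program B final stack: [-4]
Same: yes

Answer: yes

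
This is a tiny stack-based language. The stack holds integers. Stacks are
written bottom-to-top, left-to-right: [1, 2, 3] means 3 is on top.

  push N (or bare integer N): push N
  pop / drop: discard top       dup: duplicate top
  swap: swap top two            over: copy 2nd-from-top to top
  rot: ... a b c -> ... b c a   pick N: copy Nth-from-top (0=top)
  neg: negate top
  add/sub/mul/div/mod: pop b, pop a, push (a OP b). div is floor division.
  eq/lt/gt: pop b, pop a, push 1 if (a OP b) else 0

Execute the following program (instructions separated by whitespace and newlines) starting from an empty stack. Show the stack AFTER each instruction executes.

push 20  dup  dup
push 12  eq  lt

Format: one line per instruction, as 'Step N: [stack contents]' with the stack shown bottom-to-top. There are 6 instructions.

Step 1: [20]
Step 2: [20, 20]
Step 3: [20, 20, 20]
Step 4: [20, 20, 20, 12]
Step 5: [20, 20, 0]
Step 6: [20, 0]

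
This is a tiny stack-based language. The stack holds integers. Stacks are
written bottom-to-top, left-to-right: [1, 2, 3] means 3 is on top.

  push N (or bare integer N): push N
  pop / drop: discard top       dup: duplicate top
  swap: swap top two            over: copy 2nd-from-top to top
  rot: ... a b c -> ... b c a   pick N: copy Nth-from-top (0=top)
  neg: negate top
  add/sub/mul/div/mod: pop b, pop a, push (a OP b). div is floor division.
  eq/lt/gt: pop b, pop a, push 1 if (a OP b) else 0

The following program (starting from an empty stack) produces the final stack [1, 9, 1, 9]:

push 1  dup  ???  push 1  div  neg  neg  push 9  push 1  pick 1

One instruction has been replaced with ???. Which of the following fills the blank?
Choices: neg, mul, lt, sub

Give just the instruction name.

Stack before ???: [1, 1]
Stack after ???:  [1]
Checking each choice:
  neg: produces [1, -1, 9, 1, 9]
  mul: MATCH
  lt: produces [0, 9, 1, 9]
  sub: produces [0, 9, 1, 9]


Answer: mul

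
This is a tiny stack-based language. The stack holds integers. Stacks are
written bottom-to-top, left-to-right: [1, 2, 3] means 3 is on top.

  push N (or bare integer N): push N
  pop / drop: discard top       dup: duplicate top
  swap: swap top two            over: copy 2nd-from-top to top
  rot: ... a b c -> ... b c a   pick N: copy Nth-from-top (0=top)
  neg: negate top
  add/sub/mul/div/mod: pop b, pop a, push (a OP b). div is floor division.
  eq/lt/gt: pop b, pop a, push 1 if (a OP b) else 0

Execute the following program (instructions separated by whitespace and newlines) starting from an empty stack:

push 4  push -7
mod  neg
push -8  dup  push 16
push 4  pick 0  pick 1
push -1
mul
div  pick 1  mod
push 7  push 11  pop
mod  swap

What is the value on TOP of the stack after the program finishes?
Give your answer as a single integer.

Answer: 4

Derivation:
After 'push 4': [4]
After 'push -7': [4, -7]
After 'mod': [-3]
After 'neg': [3]
After 'push -8': [3, -8]
After 'dup': [3, -8, -8]
After 'push 16': [3, -8, -8, 16]
After 'push 4': [3, -8, -8, 16, 4]
After 'pick 0': [3, -8, -8, 16, 4, 4]
After 'pick 1': [3, -8, -8, 16, 4, 4, 4]
After 'push -1': [3, -8, -8, 16, 4, 4, 4, -1]
After 'mul': [3, -8, -8, 16, 4, 4, -4]
After 'div': [3, -8, -8, 16, 4, -1]
After 'pick 1': [3, -8, -8, 16, 4, -1, 4]
After 'mod': [3, -8, -8, 16, 4, 3]
After 'push 7': [3, -8, -8, 16, 4, 3, 7]
After 'push 11': [3, -8, -8, 16, 4, 3, 7, 11]
After 'pop': [3, -8, -8, 16, 4, 3, 7]
After 'mod': [3, -8, -8, 16, 4, 3]
After 'swap': [3, -8, -8, 16, 3, 4]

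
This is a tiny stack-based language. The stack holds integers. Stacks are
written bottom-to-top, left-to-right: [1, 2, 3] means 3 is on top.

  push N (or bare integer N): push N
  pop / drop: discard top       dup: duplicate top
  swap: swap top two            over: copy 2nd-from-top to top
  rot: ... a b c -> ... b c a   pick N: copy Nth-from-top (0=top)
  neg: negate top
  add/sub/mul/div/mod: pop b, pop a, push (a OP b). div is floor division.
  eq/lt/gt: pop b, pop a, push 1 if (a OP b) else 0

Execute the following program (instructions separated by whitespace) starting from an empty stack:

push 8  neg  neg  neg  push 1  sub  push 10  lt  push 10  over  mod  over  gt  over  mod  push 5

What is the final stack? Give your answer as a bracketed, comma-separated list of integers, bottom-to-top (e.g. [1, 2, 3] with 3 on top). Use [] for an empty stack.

Answer: [1, 0, 5]

Derivation:
After 'push 8': [8]
After 'neg': [-8]
After 'neg': [8]
After 'neg': [-8]
After 'push 1': [-8, 1]
After 'sub': [-9]
After 'push 10': [-9, 10]
After 'lt': [1]
After 'push 10': [1, 10]
After 'over': [1, 10, 1]
After 'mod': [1, 0]
After 'over': [1, 0, 1]
After 'gt': [1, 0]
After 'over': [1, 0, 1]
After 'mod': [1, 0]
After 'push 5': [1, 0, 5]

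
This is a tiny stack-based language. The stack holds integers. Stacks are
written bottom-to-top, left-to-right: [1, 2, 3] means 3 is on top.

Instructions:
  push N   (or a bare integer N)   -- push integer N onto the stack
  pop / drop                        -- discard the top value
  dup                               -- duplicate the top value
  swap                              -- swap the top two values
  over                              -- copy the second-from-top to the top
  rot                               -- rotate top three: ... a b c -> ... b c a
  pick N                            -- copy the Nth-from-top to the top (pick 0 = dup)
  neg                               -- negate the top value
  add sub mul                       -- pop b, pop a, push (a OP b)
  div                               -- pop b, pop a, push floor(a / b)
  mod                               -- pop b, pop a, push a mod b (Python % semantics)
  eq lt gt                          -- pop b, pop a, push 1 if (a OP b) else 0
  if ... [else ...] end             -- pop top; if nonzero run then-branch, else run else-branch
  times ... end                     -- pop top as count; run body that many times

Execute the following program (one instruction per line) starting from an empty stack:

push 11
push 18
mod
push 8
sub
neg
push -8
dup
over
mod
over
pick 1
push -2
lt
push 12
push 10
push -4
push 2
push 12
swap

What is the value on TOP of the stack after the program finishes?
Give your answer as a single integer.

After 'push 11': [11]
After 'push 18': [11, 18]
After 'mod': [11]
After 'push 8': [11, 8]
After 'sub': [3]
After 'neg': [-3]
After 'push -8': [-3, -8]
After 'dup': [-3, -8, -8]
After 'over': [-3, -8, -8, -8]
After 'mod': [-3, -8, 0]
After 'over': [-3, -8, 0, -8]
After 'pick 1': [-3, -8, 0, -8, 0]
After 'push -2': [-3, -8, 0, -8, 0, -2]
After 'lt': [-3, -8, 0, -8, 0]
After 'push 12': [-3, -8, 0, -8, 0, 12]
After 'push 10': [-3, -8, 0, -8, 0, 12, 10]
After 'push -4': [-3, -8, 0, -8, 0, 12, 10, -4]
After 'push 2': [-3, -8, 0, -8, 0, 12, 10, -4, 2]
After 'push 12': [-3, -8, 0, -8, 0, 12, 10, -4, 2, 12]
After 'swap': [-3, -8, 0, -8, 0, 12, 10, -4, 12, 2]

Answer: 2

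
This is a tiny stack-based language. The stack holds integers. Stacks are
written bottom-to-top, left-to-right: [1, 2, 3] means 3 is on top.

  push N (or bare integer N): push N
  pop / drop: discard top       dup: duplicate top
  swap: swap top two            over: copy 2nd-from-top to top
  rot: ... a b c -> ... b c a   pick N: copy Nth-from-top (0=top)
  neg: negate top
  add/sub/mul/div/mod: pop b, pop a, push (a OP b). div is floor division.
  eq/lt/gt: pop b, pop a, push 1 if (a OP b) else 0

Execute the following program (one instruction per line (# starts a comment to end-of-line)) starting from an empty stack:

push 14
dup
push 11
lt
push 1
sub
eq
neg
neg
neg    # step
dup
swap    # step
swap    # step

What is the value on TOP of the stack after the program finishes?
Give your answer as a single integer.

Answer: 0

Derivation:
After 'push 14': [14]
After 'dup': [14, 14]
After 'push 11': [14, 14, 11]
After 'lt': [14, 0]
After 'push 1': [14, 0, 1]
After 'sub': [14, -1]
After 'eq': [0]
After 'neg': [0]
After 'neg': [0]
After 'neg': [0]
After 'dup': [0, 0]
After 'swap': [0, 0]
After 'swap': [0, 0]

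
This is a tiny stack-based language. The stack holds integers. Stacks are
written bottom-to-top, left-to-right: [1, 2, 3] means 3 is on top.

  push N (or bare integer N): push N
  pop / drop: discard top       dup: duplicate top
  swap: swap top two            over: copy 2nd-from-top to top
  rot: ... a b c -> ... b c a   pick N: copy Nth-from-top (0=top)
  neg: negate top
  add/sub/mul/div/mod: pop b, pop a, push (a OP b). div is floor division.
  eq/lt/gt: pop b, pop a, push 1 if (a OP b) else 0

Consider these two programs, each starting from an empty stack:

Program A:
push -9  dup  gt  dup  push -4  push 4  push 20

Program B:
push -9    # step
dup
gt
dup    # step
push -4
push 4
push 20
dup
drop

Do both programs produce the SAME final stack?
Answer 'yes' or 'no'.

Answer: yes

Derivation:
Program A trace:
  After 'push -9': [-9]
  After 'dup': [-9, -9]
  After 'gt': [0]
  After 'dup': [0, 0]
  After 'push -4': [0, 0, -4]
  After 'push 4': [0, 0, -4, 4]
  After 'push 20': [0, 0, -4, 4, 20]
Program A final stack: [0, 0, -4, 4, 20]

Program B trace:
  After 'push -9': [-9]
  After 'dup': [-9, -9]
  After 'gt': [0]
  After 'dup': [0, 0]
  After 'push -4': [0, 0, -4]
  After 'push 4': [0, 0, -4, 4]
  After 'push 20': [0, 0, -4, 4, 20]
  After 'dup': [0, 0, -4, 4, 20, 20]
  After 'drop': [0, 0, -4, 4, 20]
Program B final stack: [0, 0, -4, 4, 20]
Same: yes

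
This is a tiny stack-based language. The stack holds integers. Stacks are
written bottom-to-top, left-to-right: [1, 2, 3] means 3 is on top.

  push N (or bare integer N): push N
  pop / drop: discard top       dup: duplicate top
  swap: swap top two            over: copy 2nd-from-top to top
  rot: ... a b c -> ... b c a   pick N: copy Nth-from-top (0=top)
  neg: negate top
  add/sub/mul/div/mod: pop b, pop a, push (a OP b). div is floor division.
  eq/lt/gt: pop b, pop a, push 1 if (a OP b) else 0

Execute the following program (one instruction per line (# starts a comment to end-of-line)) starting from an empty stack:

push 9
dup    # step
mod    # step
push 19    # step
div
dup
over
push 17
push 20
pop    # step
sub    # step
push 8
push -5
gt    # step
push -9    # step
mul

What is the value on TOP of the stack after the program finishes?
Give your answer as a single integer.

Answer: -9

Derivation:
After 'push 9': [9]
After 'dup': [9, 9]
After 'mod': [0]
After 'push 19': [0, 19]
After 'div': [0]
After 'dup': [0, 0]
After 'over': [0, 0, 0]
After 'push 17': [0, 0, 0, 17]
After 'push 20': [0, 0, 0, 17, 20]
After 'pop': [0, 0, 0, 17]
After 'sub': [0, 0, -17]
After 'push 8': [0, 0, -17, 8]
After 'push -5': [0, 0, -17, 8, -5]
After 'gt': [0, 0, -17, 1]
After 'push -9': [0, 0, -17, 1, -9]
After 'mul': [0, 0, -17, -9]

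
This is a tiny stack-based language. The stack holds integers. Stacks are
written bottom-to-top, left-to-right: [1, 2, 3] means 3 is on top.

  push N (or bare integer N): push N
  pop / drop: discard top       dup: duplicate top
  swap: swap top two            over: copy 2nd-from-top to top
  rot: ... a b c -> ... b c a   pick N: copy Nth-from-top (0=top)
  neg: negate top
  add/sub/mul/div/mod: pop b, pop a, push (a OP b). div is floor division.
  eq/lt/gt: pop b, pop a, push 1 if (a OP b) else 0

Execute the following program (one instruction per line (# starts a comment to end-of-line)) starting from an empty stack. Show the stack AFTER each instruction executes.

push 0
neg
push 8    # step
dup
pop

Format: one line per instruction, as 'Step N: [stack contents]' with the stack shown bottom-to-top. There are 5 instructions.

Step 1: [0]
Step 2: [0]
Step 3: [0, 8]
Step 4: [0, 8, 8]
Step 5: [0, 8]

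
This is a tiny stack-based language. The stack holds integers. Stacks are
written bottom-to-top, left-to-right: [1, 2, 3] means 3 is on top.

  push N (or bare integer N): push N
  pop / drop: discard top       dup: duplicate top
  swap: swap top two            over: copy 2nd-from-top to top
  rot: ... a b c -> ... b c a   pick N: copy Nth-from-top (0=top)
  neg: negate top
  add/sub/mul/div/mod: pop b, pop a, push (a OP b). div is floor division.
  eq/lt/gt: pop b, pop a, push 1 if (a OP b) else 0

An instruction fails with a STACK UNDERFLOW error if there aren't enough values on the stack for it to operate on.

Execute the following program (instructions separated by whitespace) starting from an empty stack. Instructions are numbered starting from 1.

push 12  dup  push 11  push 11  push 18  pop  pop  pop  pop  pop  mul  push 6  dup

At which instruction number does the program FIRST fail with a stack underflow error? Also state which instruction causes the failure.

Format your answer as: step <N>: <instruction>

Step 1 ('push 12'): stack = [12], depth = 1
Step 2 ('dup'): stack = [12, 12], depth = 2
Step 3 ('push 11'): stack = [12, 12, 11], depth = 3
Step 4 ('push 11'): stack = [12, 12, 11, 11], depth = 4
Step 5 ('push 18'): stack = [12, 12, 11, 11, 18], depth = 5
Step 6 ('pop'): stack = [12, 12, 11, 11], depth = 4
Step 7 ('pop'): stack = [12, 12, 11], depth = 3
Step 8 ('pop'): stack = [12, 12], depth = 2
Step 9 ('pop'): stack = [12], depth = 1
Step 10 ('pop'): stack = [], depth = 0
Step 11 ('mul'): needs 2 value(s) but depth is 0 — STACK UNDERFLOW

Answer: step 11: mul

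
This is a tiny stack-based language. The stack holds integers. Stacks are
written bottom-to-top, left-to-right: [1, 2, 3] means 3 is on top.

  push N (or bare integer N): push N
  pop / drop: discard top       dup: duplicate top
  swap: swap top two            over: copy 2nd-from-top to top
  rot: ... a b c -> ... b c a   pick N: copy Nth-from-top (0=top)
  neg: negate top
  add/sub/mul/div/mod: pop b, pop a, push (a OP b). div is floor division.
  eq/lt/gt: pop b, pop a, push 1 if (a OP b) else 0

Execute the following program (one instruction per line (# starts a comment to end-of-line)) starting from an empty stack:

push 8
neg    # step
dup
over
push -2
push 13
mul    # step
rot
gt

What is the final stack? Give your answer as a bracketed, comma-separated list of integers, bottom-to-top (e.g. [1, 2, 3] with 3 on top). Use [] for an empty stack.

Answer: [-8, -8, 0]

Derivation:
After 'push 8': [8]
After 'neg': [-8]
After 'dup': [-8, -8]
After 'over': [-8, -8, -8]
After 'push -2': [-8, -8, -8, -2]
After 'push 13': [-8, -8, -8, -2, 13]
After 'mul': [-8, -8, -8, -26]
After 'rot': [-8, -8, -26, -8]
After 'gt': [-8, -8, 0]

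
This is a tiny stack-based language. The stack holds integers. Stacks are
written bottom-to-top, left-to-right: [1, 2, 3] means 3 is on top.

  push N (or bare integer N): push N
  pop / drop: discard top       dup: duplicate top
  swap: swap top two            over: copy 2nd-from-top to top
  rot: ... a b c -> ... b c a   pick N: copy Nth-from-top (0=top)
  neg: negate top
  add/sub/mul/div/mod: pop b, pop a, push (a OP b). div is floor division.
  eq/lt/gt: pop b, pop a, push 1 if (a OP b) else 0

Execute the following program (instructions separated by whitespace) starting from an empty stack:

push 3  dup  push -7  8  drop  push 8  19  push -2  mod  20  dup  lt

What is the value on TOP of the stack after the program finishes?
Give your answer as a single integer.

After 'push 3': [3]
After 'dup': [3, 3]
After 'push -7': [3, 3, -7]
After 'push 8': [3, 3, -7, 8]
After 'drop': [3, 3, -7]
After 'push 8': [3, 3, -7, 8]
After 'push 19': [3, 3, -7, 8, 19]
After 'push -2': [3, 3, -7, 8, 19, -2]
After 'mod': [3, 3, -7, 8, -1]
After 'push 20': [3, 3, -7, 8, -1, 20]
After 'dup': [3, 3, -7, 8, -1, 20, 20]
After 'lt': [3, 3, -7, 8, -1, 0]

Answer: 0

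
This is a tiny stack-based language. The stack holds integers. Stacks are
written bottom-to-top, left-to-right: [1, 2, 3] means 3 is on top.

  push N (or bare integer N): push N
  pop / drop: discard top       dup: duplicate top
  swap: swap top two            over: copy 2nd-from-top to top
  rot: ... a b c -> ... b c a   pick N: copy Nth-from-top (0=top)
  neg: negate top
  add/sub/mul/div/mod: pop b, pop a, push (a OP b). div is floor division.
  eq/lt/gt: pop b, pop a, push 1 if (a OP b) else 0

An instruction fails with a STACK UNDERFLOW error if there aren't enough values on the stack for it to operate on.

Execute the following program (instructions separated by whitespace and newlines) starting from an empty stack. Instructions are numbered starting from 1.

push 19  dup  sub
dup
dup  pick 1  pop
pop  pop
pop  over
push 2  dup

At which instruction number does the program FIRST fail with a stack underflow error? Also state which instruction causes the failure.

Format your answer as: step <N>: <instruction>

Answer: step 11: over

Derivation:
Step 1 ('push 19'): stack = [19], depth = 1
Step 2 ('dup'): stack = [19, 19], depth = 2
Step 3 ('sub'): stack = [0], depth = 1
Step 4 ('dup'): stack = [0, 0], depth = 2
Step 5 ('dup'): stack = [0, 0, 0], depth = 3
Step 6 ('pick 1'): stack = [0, 0, 0, 0], depth = 4
Step 7 ('pop'): stack = [0, 0, 0], depth = 3
Step 8 ('pop'): stack = [0, 0], depth = 2
Step 9 ('pop'): stack = [0], depth = 1
Step 10 ('pop'): stack = [], depth = 0
Step 11 ('over'): needs 2 value(s) but depth is 0 — STACK UNDERFLOW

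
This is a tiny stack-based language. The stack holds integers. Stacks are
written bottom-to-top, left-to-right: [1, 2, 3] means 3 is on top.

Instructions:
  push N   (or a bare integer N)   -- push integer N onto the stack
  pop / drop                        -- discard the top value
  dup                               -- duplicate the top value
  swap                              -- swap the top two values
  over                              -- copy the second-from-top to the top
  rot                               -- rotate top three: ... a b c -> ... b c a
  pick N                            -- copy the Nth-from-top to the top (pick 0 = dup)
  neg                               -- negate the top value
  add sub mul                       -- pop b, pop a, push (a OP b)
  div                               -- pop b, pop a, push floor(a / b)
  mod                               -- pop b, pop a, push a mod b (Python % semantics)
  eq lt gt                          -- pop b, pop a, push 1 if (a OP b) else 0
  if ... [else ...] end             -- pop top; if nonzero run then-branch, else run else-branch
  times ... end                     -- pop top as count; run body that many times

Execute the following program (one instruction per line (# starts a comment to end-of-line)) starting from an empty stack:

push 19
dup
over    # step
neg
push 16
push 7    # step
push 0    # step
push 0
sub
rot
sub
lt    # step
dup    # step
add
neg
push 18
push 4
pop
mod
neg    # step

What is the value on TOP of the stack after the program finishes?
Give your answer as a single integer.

After 'push 19': [19]
After 'dup': [19, 19]
After 'over': [19, 19, 19]
After 'neg': [19, 19, -19]
After 'push 16': [19, 19, -19, 16]
After 'push 7': [19, 19, -19, 16, 7]
After 'push 0': [19, 19, -19, 16, 7, 0]
After 'push 0': [19, 19, -19, 16, 7, 0, 0]
After 'sub': [19, 19, -19, 16, 7, 0]
After 'rot': [19, 19, -19, 7, 0, 16]
After 'sub': [19, 19, -19, 7, -16]
After 'lt': [19, 19, -19, 0]
After 'dup': [19, 19, -19, 0, 0]
After 'add': [19, 19, -19, 0]
After 'neg': [19, 19, -19, 0]
After 'push 18': [19, 19, -19, 0, 18]
After 'push 4': [19, 19, -19, 0, 18, 4]
After 'pop': [19, 19, -19, 0, 18]
After 'mod': [19, 19, -19, 0]
After 'neg': [19, 19, -19, 0]

Answer: 0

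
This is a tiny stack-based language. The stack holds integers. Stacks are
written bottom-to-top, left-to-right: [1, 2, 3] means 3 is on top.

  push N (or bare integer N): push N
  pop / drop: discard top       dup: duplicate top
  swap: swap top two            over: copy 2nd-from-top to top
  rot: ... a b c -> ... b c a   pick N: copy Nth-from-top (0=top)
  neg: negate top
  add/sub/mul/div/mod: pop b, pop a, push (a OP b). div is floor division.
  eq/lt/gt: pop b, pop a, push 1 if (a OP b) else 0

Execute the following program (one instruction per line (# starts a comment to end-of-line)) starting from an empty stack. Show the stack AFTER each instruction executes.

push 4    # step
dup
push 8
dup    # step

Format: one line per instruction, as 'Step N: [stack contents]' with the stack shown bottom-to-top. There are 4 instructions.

Step 1: [4]
Step 2: [4, 4]
Step 3: [4, 4, 8]
Step 4: [4, 4, 8, 8]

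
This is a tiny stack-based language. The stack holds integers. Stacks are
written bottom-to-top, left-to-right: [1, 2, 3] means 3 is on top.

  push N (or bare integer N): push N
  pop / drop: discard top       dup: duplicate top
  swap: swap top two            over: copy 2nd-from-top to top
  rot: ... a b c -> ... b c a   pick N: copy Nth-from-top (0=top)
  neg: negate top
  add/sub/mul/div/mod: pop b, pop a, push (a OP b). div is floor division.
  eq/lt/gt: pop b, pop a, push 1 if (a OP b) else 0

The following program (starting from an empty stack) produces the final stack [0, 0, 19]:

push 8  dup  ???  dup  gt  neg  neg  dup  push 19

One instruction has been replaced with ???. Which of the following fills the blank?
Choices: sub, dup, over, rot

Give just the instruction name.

Answer: sub

Derivation:
Stack before ???: [8, 8]
Stack after ???:  [0]
Checking each choice:
  sub: MATCH
  dup: produces [8, 8, 0, 0, 19]
  over: produces [8, 8, 0, 0, 19]
  rot: stack underflow (need 3, have 2)


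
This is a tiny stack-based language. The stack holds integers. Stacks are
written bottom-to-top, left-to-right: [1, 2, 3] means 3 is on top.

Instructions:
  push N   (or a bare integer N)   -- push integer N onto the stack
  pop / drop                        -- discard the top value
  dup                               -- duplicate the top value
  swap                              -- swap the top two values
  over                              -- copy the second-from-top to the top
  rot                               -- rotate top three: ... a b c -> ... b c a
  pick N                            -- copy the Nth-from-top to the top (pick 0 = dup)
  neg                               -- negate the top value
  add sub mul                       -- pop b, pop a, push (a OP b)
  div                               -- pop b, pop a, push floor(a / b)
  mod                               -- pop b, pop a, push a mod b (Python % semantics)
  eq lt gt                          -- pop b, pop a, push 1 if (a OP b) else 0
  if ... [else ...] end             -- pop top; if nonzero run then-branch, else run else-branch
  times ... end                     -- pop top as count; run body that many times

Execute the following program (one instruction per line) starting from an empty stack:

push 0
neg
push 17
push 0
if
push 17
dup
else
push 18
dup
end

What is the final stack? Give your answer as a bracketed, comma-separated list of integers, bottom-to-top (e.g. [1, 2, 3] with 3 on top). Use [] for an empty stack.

Answer: [0, 17, 18, 18]

Derivation:
After 'push 0': [0]
After 'neg': [0]
After 'push 17': [0, 17]
After 'push 0': [0, 17, 0]
After 'if': [0, 17]
After 'push 18': [0, 17, 18]
After 'dup': [0, 17, 18, 18]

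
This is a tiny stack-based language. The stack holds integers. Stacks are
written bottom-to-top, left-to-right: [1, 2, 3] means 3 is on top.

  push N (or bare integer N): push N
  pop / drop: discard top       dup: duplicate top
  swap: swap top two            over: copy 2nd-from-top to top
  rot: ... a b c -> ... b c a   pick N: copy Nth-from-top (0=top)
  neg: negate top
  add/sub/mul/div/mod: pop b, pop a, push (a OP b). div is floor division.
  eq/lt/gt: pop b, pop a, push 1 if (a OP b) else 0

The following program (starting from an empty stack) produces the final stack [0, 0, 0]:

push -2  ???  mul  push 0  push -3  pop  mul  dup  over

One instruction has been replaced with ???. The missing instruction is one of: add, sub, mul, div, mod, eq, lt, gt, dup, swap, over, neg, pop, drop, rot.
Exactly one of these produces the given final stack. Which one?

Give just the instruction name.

Answer: dup

Derivation:
Stack before ???: [-2]
Stack after ???:  [-2, -2]
The instruction that transforms [-2] -> [-2, -2] is: dup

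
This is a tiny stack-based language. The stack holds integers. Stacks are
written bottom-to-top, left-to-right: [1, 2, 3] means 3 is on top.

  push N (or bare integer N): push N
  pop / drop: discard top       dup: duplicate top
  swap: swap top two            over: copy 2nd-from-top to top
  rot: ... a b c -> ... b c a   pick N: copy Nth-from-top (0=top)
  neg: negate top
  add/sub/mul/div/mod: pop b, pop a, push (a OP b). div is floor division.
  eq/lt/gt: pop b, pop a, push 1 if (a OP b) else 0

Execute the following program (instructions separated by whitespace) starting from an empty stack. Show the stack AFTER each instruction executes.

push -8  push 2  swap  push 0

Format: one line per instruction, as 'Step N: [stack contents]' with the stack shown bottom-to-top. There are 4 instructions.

Step 1: [-8]
Step 2: [-8, 2]
Step 3: [2, -8]
Step 4: [2, -8, 0]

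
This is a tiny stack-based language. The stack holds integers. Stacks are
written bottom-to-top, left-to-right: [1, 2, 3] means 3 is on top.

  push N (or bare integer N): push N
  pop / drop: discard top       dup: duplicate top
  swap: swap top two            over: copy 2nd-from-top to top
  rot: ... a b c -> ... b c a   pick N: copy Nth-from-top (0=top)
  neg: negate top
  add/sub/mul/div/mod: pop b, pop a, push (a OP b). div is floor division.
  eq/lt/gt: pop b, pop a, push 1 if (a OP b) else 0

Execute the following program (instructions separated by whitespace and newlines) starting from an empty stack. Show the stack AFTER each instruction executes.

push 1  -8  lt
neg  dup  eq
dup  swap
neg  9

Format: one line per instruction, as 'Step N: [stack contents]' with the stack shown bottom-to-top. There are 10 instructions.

Step 1: [1]
Step 2: [1, -8]
Step 3: [0]
Step 4: [0]
Step 5: [0, 0]
Step 6: [1]
Step 7: [1, 1]
Step 8: [1, 1]
Step 9: [1, -1]
Step 10: [1, -1, 9]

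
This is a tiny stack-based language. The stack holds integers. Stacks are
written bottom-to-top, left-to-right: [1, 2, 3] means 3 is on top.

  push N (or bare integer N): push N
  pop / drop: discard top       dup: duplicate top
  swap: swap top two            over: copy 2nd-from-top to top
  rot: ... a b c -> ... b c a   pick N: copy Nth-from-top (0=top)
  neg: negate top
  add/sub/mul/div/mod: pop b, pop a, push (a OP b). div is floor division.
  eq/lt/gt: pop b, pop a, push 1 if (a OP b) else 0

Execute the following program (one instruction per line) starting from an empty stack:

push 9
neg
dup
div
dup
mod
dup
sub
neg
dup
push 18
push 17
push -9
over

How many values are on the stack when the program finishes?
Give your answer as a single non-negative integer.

After 'push 9': stack = [9] (depth 1)
After 'neg': stack = [-9] (depth 1)
After 'dup': stack = [-9, -9] (depth 2)
After 'div': stack = [1] (depth 1)
After 'dup': stack = [1, 1] (depth 2)
After 'mod': stack = [0] (depth 1)
After 'dup': stack = [0, 0] (depth 2)
After 'sub': stack = [0] (depth 1)
After 'neg': stack = [0] (depth 1)
After 'dup': stack = [0, 0] (depth 2)
After 'push 18': stack = [0, 0, 18] (depth 3)
After 'push 17': stack = [0, 0, 18, 17] (depth 4)
After 'push -9': stack = [0, 0, 18, 17, -9] (depth 5)
After 'over': stack = [0, 0, 18, 17, -9, 17] (depth 6)

Answer: 6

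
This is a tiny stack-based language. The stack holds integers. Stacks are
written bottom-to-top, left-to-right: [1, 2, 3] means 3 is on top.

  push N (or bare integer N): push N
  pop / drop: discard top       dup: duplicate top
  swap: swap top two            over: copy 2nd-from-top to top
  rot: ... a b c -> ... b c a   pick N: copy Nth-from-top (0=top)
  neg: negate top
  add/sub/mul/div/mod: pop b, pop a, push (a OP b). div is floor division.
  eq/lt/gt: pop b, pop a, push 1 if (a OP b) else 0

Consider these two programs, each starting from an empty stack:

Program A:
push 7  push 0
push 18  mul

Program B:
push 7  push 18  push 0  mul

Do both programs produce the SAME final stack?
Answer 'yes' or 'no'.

Answer: yes

Derivation:
Program A trace:
  After 'push 7': [7]
  After 'push 0': [7, 0]
  After 'push 18': [7, 0, 18]
  After 'mul': [7, 0]
Program A final stack: [7, 0]

Program B trace:
  After 'push 7': [7]
  After 'push 18': [7, 18]
  After 'push 0': [7, 18, 0]
  After 'mul': [7, 0]
Program B final stack: [7, 0]
Same: yes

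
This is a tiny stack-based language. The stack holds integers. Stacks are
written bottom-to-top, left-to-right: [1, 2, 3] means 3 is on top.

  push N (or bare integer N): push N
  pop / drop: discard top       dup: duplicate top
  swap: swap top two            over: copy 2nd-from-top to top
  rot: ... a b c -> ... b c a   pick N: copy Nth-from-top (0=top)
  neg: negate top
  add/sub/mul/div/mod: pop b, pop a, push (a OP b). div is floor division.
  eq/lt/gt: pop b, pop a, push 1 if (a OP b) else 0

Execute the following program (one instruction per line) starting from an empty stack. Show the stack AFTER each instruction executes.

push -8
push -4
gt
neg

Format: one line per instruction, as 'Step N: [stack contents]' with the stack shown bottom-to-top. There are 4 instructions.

Step 1: [-8]
Step 2: [-8, -4]
Step 3: [0]
Step 4: [0]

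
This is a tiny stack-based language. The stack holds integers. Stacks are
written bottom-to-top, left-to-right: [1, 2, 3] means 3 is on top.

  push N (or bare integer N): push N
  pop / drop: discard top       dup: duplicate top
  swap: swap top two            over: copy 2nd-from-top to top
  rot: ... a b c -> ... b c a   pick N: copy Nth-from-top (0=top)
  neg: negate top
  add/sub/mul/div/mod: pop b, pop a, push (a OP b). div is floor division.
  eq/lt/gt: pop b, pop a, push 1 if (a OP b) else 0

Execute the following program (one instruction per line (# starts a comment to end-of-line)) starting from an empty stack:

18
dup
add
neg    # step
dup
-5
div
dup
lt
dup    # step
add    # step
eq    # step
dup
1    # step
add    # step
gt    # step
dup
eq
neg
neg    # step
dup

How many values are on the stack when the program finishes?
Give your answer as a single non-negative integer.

After 'push 18': stack = [18] (depth 1)
After 'dup': stack = [18, 18] (depth 2)
After 'add': stack = [36] (depth 1)
After 'neg': stack = [-36] (depth 1)
After 'dup': stack = [-36, -36] (depth 2)
After 'push -5': stack = [-36, -36, -5] (depth 3)
After 'div': stack = [-36, 7] (depth 2)
After 'dup': stack = [-36, 7, 7] (depth 3)
After 'lt': stack = [-36, 0] (depth 2)
After 'dup': stack = [-36, 0, 0] (depth 3)
  ...
After 'eq': stack = [0] (depth 1)
After 'dup': stack = [0, 0] (depth 2)
After 'push 1': stack = [0, 0, 1] (depth 3)
After 'add': stack = [0, 1] (depth 2)
After 'gt': stack = [0] (depth 1)
After 'dup': stack = [0, 0] (depth 2)
After 'eq': stack = [1] (depth 1)
After 'neg': stack = [-1] (depth 1)
After 'neg': stack = [1] (depth 1)
After 'dup': stack = [1, 1] (depth 2)

Answer: 2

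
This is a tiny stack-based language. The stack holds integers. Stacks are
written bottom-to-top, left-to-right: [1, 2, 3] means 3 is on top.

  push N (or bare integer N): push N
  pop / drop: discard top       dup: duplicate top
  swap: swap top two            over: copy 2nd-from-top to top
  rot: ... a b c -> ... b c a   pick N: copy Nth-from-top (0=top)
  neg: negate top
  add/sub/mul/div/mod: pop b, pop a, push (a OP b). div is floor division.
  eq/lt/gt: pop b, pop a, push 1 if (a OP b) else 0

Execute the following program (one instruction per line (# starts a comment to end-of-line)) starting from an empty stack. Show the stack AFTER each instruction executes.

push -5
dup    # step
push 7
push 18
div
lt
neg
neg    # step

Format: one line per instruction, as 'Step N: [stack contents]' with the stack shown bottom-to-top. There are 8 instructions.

Step 1: [-5]
Step 2: [-5, -5]
Step 3: [-5, -5, 7]
Step 4: [-5, -5, 7, 18]
Step 5: [-5, -5, 0]
Step 6: [-5, 1]
Step 7: [-5, -1]
Step 8: [-5, 1]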